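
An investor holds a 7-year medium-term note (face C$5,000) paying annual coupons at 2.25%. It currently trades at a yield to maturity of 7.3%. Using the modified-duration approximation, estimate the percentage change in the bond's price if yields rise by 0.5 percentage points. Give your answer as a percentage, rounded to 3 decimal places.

-3.011%

Periodic yield y = 0.073. Modified duration first:
  t   CF        PV=CF/(1+0.073)^t    t·PV
  1       112.50       104.8462       104.8462
  2       112.50        97.7132       195.4263
  3       112.50        91.0654       273.1962
  4       112.50        84.8699       339.4796
  5       112.50        79.0959       395.4794
  6       112.50        73.7147       442.2883
  7     5,112.50     3,122.0170    21,854.1192
  Σ                  3,653.3223    23,604.8352
P = 3,653.3223; D_Mac = 6.46120 yrs; D_mod = 6.46120/(1+0.073) = 6.02162 yrs.
ΔP/P ≈ -D_mod · Δy = -6.02162 × (+0.005) = -0.030108 = -3.0108%.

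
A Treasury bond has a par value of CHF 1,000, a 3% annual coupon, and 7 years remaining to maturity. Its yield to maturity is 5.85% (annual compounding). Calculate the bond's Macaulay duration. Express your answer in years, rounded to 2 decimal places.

6.35 years

Periodic yield y = 0.0585. Discount each cash flow and weight by its year:
  t   CF        PV=CF/(1+0.0585)^t    t·PV
  1        30.00        28.3420        28.3420
  2        30.00        26.7756        53.5512
  3        30.00        25.2958        75.8874
  4        30.00        23.8978        95.5912
  5        30.00        22.5770       112.8852
  6        30.00        21.3293       127.9756
  7     1,030.00       691.8329     4,842.8300
  Σ                    840.0504     5,337.0627
Price P = Σ PV = 840.0504.
Macaulay duration = Σ(t·PV) / P = 5,337.0627 / 840.0504 = 6.35326 years.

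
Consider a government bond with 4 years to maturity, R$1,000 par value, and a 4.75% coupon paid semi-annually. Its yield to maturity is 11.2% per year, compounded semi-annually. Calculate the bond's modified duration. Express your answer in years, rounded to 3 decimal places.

3.451 years

Periodic yield y = 0.056. First find Macaulay duration:
  t   CF        PV=CF/(1+0.056)^t    t·PV
  1        23.75        22.4905        22.4905
  2        23.75        21.2979        42.5957
  3        23.75        20.1684        60.5053
  4        23.75        19.0989        76.3955
  5        23.75        18.0861        90.4303
  6        23.75        17.1270       102.7617
  7        23.75        16.2187       113.5309
  8     1,023.75       662.0375     5,296.2997
  Σ                    796.5249     5,805.0097
P = 796.5249; Macaulay duration = 5,805.0097 / 796.5249 = 7.28792 half-year periods = 3.64396 years.
Modified duration = D_Mac / (1 + y) = 3.64396 / 1.056 = 3.45072 years.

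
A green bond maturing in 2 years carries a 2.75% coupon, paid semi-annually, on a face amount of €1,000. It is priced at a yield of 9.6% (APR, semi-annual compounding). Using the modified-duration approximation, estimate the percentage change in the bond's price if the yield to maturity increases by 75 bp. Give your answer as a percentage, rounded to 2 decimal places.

Periodic yield y = 0.048. Modified duration first:
  t   CF        PV=CF/(1+0.048)^t    t·PV
  1        13.75        13.1202        13.1202
  2        13.75        12.5193        25.0386
  3        13.75        11.9459        35.8377
  4     1,013.75       840.3994     3,361.5976
  Σ                    877.9848     3,435.5942
P = 877.9848; D_Mac = 3.91304 half-year periods = 1.95652 yrs; D_mod = 1.95652/(1+0.048) = 1.86691 yrs.
ΔP/P ≈ -D_mod · Δy = -1.86691 × (+0.0075) = -0.014002 = -1.4002%.

-1.40%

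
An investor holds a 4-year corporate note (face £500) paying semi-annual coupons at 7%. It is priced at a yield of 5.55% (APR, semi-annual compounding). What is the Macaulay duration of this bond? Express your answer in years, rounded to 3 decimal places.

Periodic yield y = 0.02775. Discount each cash flow and weight by its period:
  t   CF        PV=CF/(1+0.02775)^t    t·PV
  1        17.50        17.0275        17.0275
  2        17.50        16.5677        33.1355
  3        17.50        16.1204        48.3612
  4        17.50        15.6851        62.7405
  5        17.50        15.2616        76.3081
  6        17.50        14.8495        89.0973
  7        17.50        14.4486       101.1402
  8       517.50       415.7291     3,325.8331
  Σ                    525.6896     3,753.6433
Price P = Σ PV = 525.6896.
Macaulay duration = Σ(t·PV) / P = 3,753.6433 / 525.6896 = 7.14042 half-year periods.
In years: 7.14042 / 2 = 3.57021 years.

3.570 years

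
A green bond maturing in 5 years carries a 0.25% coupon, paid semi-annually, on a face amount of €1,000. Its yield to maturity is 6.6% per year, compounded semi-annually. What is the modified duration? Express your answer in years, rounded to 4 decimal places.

4.8072 years

Periodic yield y = 0.033. First find Macaulay duration:
  t   CF        PV=CF/(1+0.033)^t    t·PV
  1         1.25         1.2101         1.2101
  2         1.25         1.1714         2.3428
  3         1.25         1.1340         3.4020
  4         1.25         1.0978         4.3911
  5         1.25         1.0627         5.3135
  6         1.25         1.0287         6.1725
  7         1.25         0.9959         6.9712
  8         1.25         0.9641         7.7125
  9         1.25         0.9333         8.3994
  10    1,001.25       723.6679     7,236.6791
  Σ                    733.2658     7,282.5941
P = 733.2658; Macaulay duration = 7,282.5941 / 733.2658 = 9.93172 half-year periods = 4.96586 years.
Modified duration = D_Mac / (1 + y) = 4.96586 / 1.033 = 4.80722 years.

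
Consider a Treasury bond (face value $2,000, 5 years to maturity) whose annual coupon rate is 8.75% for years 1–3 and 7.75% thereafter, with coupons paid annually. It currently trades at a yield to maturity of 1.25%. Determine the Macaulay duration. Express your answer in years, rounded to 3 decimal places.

Periodic yield y = 0.0125. Discount each cash flow and weight by its year:
  t   CF        PV=CF/(1+0.0125)^t    t·PV
  1       175.00       172.8395       172.8395
  2       175.00       170.7057       341.4114
  3       175.00       168.5982       505.7946
  4       155.00       147.4863       589.9451
  5     2,155.00     2,025.2196    10,126.0978
  Σ                  2,684.8492    11,736.0884
Price P = Σ PV = 2,684.8492.
Macaulay duration = Σ(t·PV) / P = 11,736.0884 / 2,684.8492 = 4.37123 years.

4.371 years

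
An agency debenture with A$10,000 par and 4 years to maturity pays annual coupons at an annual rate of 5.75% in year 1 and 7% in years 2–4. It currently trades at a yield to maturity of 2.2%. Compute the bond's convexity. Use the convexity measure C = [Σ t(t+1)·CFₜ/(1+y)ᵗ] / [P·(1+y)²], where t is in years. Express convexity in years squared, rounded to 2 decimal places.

17.12

With y = 0.022:
  t   CF        PV=CF/(1+0.022)^t    t·PV        t(t+1)·PV
  1       575.00       562.6223       562.6223       1,125.2446
  2       700.00       670.1874     1,340.3748       4,021.1243
  3       700.00       655.7607     1,967.2820       7,869.1278
  4    10,700.00     9,807.9941    39,231.9763     196,159.8814
  Σ                 11,696.5644    43,102.2553     209,175.3781
P = 11,696.5644.
Convexity = Σ t(t+1)·PV / [P·(1+y)²] = 209,175.3781 / (11,696.5644 × 1.044484) = 17.12184.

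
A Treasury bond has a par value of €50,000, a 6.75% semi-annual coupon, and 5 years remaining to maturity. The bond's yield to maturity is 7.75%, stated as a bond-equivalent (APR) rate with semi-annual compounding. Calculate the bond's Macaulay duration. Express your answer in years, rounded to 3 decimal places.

4.309 years

Periodic yield y = 0.03875. Discount each cash flow and weight by its period:
  t   CF        PV=CF/(1+0.03875)^t    t·PV
  1     1,687.50     1,624.5487     1,624.5487
  2     1,687.50     1,563.9458     3,127.8917
  3     1,687.50     1,505.6037     4,516.8111
  4     1,687.50     1,449.4380     5,797.7519
  5     1,687.50     1,395.3675     6,976.8374
  6     1,687.50     1,343.3141     8,059.8844
  7     1,687.50     1,293.2025     9,052.4173
  8     1,687.50     1,244.9603     9,959.6820
  9     1,687.50     1,198.5177    10,786.6593
  10   51,687.50    35,340.7009   353,407.0094
  Σ                 47,959.5991   413,309.4931
Price P = Σ PV = 47,959.5991.
Macaulay duration = Σ(t·PV) / P = 413,309.4931 / 47,959.5991 = 8.61787 half-year periods.
In years: 8.61787 / 2 = 4.30893 years.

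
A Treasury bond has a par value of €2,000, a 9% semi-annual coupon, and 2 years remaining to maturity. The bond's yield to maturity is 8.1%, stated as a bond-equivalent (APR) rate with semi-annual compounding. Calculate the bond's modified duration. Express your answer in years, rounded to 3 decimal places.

Periodic yield y = 0.0405. First find Macaulay duration:
  t   CF        PV=CF/(1+0.0405)^t    t·PV
  1        90.00        86.4969        86.4969
  2        90.00        83.1301       166.2602
  3        90.00        79.8944       239.6832
  4     2,090.00     1,783.1092     7,132.4369
  Σ                  2,032.6306     7,624.8772
P = 2,032.6306; Macaulay duration = 7,624.8772 / 2,032.6306 = 3.75124 half-year periods = 1.87562 years.
Modified duration = D_Mac / (1 + y) = 1.87562 / 1.0405 = 1.80261 years.

1.803 years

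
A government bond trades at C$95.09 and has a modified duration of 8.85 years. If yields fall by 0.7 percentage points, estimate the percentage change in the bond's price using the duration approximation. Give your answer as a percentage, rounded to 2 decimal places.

Duration approximation: ΔP/P ≈ -D_mod · Δy = -8.85 × (-0.007) = +0.061950.
As a percentage: +6.1950%.

+6.20%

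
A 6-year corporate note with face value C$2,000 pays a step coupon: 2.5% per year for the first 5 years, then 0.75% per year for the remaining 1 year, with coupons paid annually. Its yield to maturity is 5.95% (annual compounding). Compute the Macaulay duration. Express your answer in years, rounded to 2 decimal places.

Periodic yield y = 0.0595. Discount each cash flow and weight by its year:
  t   CF        PV=CF/(1+0.0595)^t    t·PV
  1        50.00        47.1921        47.1921
  2        50.00        44.5418        89.0837
  3        50.00        42.0404       126.1213
  4        50.00        39.6795       158.7180
  5        50.00        37.4512       187.2558
  6     2,015.00     1,424.5224     8,547.1344
  Σ                  1,635.4274     9,155.5052
Price P = Σ PV = 1,635.4274.
Macaulay duration = Σ(t·PV) / P = 9,155.5052 / 1,635.4274 = 5.59823 years.

5.60 years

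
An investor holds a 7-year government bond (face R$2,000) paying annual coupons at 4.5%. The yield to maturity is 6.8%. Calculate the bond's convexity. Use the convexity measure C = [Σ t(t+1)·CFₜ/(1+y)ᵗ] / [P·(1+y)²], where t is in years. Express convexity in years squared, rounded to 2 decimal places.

With y = 0.068:
  t   CF        PV=CF/(1+0.068)^t    t·PV        t(t+1)·PV
  1        90.00        84.2697        84.2697         168.5393
  2        90.00        78.9042       157.8084         473.4251
  3        90.00        73.8803       221.6410         886.5638
  4        90.00        69.1763       276.7053       1,383.5265
  5        90.00        64.7718       323.8592       1,943.1553
  6        90.00        60.6478       363.8868       2,547.2073
  7     2,090.00     1,318.7046     9,230.9321      73,847.4569
  Σ                  1,750.3547    10,659.1024      81,249.8742
P = 1,750.3547.
Convexity = Σ t(t+1)·PV / [P·(1+y)²] = 81,249.8742 / (1,750.3547 × 1.140624) = 40.69622.

40.70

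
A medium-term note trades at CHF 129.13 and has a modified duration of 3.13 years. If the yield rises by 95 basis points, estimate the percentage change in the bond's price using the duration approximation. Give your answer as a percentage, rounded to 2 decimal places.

-2.97%

Duration approximation: ΔP/P ≈ -D_mod · Δy = -3.13 × (+0.0095) = -0.029735.
As a percentage: -2.9735%.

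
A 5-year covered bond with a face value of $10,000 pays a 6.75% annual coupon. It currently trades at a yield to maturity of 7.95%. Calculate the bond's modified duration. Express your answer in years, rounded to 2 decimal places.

Periodic yield y = 0.0795. First find Macaulay duration:
  t   CF        PV=CF/(1+0.0795)^t    t·PV
  1       675.00       625.2895       625.2895
  2       675.00       579.2399     1,158.4798
  3       675.00       536.5817     1,609.7450
  4       675.00       497.0650     1,988.2600
  5    10,675.00     7,282.0667    36,410.3333
  Σ                  9,520.2427    41,792.1076
P = 9,520.2427; Macaulay duration = 41,792.1076 / 9,520.2427 = 4.38982 years.
Modified duration = D_Mac / (1 + y) = 4.38982 / 1.0795 = 4.06653 years.

4.07 years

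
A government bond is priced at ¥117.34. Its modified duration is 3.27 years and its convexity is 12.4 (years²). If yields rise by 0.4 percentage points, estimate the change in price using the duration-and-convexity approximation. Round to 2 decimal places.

-¥1.52

Duration effect: -D_mod·Δy = -3.27 × (+0.004) = -0.013080
Convexity effect: ½·C·(Δy)² = 0.5 × 12.4 × (0.004)² = +0.0000992
ΔP/P ≈ -0.013080 + 0.0000992 = -0.0129808
ΔP ≈ 117.34 × (-0.0129808) = -1.523167072.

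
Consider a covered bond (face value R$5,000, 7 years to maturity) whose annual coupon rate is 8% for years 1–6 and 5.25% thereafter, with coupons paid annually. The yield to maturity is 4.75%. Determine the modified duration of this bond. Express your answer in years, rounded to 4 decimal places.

5.4684 years

Periodic yield y = 0.0475. First find Macaulay duration:
  t   CF        PV=CF/(1+0.0475)^t    t·PV
  1       400.00       381.8616       381.8616
  2       400.00       364.5457       729.0913
  3       400.00       348.0149     1,044.0448
  4       400.00       332.2338     1,328.9354
  5       400.00       317.1683     1,585.8417
  6       400.00       302.7860     1,816.7160
  7     5,262.50     3,802.8911    26,620.2376
  Σ                  5,849.5015    33,506.7284
P = 5,849.5015; Macaulay duration = 33,506.7284 / 5,849.5015 = 5.72813 years.
Modified duration = D_Mac / (1 + y) = 5.72813 / 1.0475 = 5.46839 years.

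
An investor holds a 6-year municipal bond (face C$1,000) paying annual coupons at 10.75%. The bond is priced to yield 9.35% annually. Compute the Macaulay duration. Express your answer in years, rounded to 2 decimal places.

Periodic yield y = 0.0935. Discount each cash flow and weight by its year:
  t   CF        PV=CF/(1+0.0935)^t    t·PV
  1       107.50        98.3082        98.3082
  2       107.50        89.9023       179.8046
  3       107.50        82.2152       246.6456
  4       107.50        75.1854       300.7415
  5       107.50        68.7566       343.7831
  6     1,107.50       647.7852     3,886.7111
  Σ                  1,062.1529     5,055.9941
Price P = Σ PV = 1,062.1529.
Macaulay duration = Σ(t·PV) / P = 5,055.9941 / 1,062.1529 = 4.76014 years.

4.76 years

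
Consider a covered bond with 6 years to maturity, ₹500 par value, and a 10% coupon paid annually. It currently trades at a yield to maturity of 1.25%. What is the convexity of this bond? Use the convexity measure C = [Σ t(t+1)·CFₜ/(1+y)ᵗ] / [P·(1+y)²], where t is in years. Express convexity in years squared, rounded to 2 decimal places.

With y = 0.0125:
  t   CF        PV=CF/(1+0.0125)^t    t·PV        t(t+1)·PV
  1        50.00        49.3827        49.3827          98.7654
  2        50.00        48.7731        97.5461         292.6383
  3        50.00        48.1709       144.5127         578.0510
  4        50.00        47.5762       190.3049         951.5243
  5        50.00        46.9889       234.9443       1,409.6656
  6       550.00       510.4962     3,062.9771      21,440.8396
  Σ                    751.3879     3,779.6678      24,771.4843
P = 751.3879.
Convexity = Σ t(t+1)·PV / [P·(1+y)²] = 24,771.4843 / (751.3879 × 1.025156) = 32.15865.

32.16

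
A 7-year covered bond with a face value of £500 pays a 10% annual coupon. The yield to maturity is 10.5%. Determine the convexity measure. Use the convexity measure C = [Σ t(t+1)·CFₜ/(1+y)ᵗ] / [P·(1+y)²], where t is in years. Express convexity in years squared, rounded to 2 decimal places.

31.59

With y = 0.105:
  t   CF        PV=CF/(1+0.105)^t    t·PV        t(t+1)·PV
  1        50.00        45.2489        45.2489          90.4977
  2        50.00        40.9492        81.8984         245.6952
  3        50.00        37.0581       111.1743         444.6972
  4        50.00        33.5367       134.1470         670.7349
  5        50.00        30.3500       151.7500         910.4998
  6        50.00        27.4661       164.7963       1,153.5744
  7       550.00       273.4178     1,913.9244      15,311.3953
  Σ                    488.0267     2,602.9393      18,827.0947
P = 488.0267.
Convexity = Σ t(t+1)·PV / [P·(1+y)²] = 18,827.0947 / (488.0267 × 1.221025) = 31.59476.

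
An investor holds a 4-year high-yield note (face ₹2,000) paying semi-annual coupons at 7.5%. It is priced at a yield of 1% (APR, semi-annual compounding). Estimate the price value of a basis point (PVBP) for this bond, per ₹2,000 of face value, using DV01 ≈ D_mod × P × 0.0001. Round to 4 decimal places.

₹0.8955

Periodic yield y = 0.005.
  t   CF        PV=CF/(1+0.005)^t    t·PV
  1        75.00        74.6269        74.6269
  2        75.00        74.2556       148.5112
  3        75.00        73.8862       221.6585
  4        75.00        73.5186       294.0743
  5        75.00        73.1528       365.7640
  6        75.00        72.7889       436.7331
  7        75.00        72.4267       506.9871
  8     2,075.00     1,993.8368    15,950.6944
  Σ                  2,508.4924    17,999.0493
P = 2,508.4924; D_Mac = 7.17525 half-year periods = 3.58762 yrs; D_mod = 3.56977 yrs.
DV01 ≈ 3.56977 × 2,508.4924 × 0.0001 = 0.895475.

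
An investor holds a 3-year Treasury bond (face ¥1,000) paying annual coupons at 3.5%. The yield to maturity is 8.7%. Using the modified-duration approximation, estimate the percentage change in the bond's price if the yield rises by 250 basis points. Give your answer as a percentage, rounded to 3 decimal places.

Periodic yield y = 0.087. Modified duration first:
  t   CF        PV=CF/(1+0.087)^t    t·PV
  1        35.00        32.1987        32.1987
  2        35.00        29.6216        59.2433
  3     1,035.00       805.8454     2,417.5361
  Σ                    867.6657     2,508.9781
P = 867.6657; D_Mac = 2.89164 yrs; D_mod = 2.89164/(1+0.087) = 2.66020 yrs.
ΔP/P ≈ -D_mod · Δy = -2.66020 × (+0.025) = -0.066505 = -6.6505%.

-6.651%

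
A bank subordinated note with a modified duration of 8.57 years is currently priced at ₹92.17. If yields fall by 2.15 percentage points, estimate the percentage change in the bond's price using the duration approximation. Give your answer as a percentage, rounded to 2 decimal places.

Duration approximation: ΔP/P ≈ -D_mod · Δy = -8.57 × (-0.0215) = +0.184255.
As a percentage: +18.4255%.

+18.43%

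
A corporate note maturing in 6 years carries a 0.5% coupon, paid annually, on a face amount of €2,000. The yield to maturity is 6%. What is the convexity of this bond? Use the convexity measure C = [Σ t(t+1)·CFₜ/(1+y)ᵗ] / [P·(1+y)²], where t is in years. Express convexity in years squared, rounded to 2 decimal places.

With y = 0.06:
  t   CF        PV=CF/(1+0.06)^t    t·PV        t(t+1)·PV
  1        10.00         9.4340         9.4340          18.8679
  2        10.00         8.9000        17.7999          53.3998
  3        10.00         8.3962        25.1886         100.7543
  4        10.00         7.9209        31.6837         158.4187
  5        10.00         7.4726        37.3629         224.1775
  6     2,010.00     1,416.9707     8,501.8241      59,512.7688
  Σ                  1,459.0943     8,623.2932      60,068.3870
P = 1,459.0943.
Convexity = Σ t(t+1)·PV / [P·(1+y)²] = 60,068.3870 / (1,459.0943 × 1.123600) = 36.63961.

36.64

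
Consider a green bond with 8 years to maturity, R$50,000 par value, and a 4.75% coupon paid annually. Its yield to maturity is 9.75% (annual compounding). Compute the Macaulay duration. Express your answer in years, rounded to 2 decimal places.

6.61 years

Periodic yield y = 0.0975. Discount each cash flow and weight by its year:
  t   CF        PV=CF/(1+0.0975)^t    t·PV
  1     2,375.00     2,164.0091     2,164.0091
  2     2,375.00     1,971.7623     3,943.5246
  3     2,375.00     1,796.5943     5,389.7830
  4     2,375.00     1,636.9880     6,547.9520
  5     2,375.00     1,491.5608     7,457.8041
  6     2,375.00     1,359.0531     8,154.3189
  7     2,375.00     1,238.3172     8,668.2205
  8    52,375.00    24,882.1443   199,057.1545
  Σ                 36,540.4293   241,382.7668
Price P = Σ PV = 36,540.4293.
Macaulay duration = Σ(t·PV) / P = 241,382.7668 / 36,540.4293 = 6.60591 years.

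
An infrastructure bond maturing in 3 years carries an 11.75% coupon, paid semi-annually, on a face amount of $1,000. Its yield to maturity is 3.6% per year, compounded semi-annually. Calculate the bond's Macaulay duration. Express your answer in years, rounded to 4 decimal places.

Periodic yield y = 0.018. Discount each cash flow and weight by its period:
  t   CF        PV=CF/(1+0.018)^t    t·PV
  1        58.75        57.7112        57.7112
  2        58.75        56.6908       113.3815
  3        58.75        55.6884       167.0651
  4        58.75        54.7037       218.8148
  5        58.75        53.7365       268.6823
  6     1,058.75       951.2765     5,707.6588
  Σ                  1,229.8070     6,533.3138
Price P = Σ PV = 1,229.8070.
Macaulay duration = Σ(t·PV) / P = 6,533.3138 / 1,229.8070 = 5.31247 half-year periods.
In years: 5.31247 / 2 = 2.65624 years.

2.6562 years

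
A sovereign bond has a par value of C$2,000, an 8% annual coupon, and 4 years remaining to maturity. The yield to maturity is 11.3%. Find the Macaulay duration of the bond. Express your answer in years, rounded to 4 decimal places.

3.5516 years

Periodic yield y = 0.113. Discount each cash flow and weight by its year:
  t   CF        PV=CF/(1+0.113)^t    t·PV
  1       160.00       143.7556       143.7556
  2       160.00       129.1605       258.3210
  3       160.00       116.0472       348.1415
  4     2,160.00     1,407.5800     5,630.3201
  Σ                  1,796.5433     6,380.5381
Price P = Σ PV = 1,796.5433.
Macaulay duration = Σ(t·PV) / P = 6,380.5381 / 1,796.5433 = 3.55156 years.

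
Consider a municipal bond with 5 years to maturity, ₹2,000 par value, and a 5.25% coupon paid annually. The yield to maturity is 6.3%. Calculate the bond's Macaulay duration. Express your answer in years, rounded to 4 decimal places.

Periodic yield y = 0.063. Discount each cash flow and weight by its year:
  t   CF        PV=CF/(1+0.063)^t    t·PV
  1       105.00        98.7770        98.7770
  2       105.00        92.9229       185.8458
  3       105.00        87.4157       262.2471
  4       105.00        82.2349       328.9397
  5     2,105.00     1,550.9071     7,754.5354
  Σ                  1,912.2577     8,630.3450
Price P = Σ PV = 1,912.2577.
Macaulay duration = Σ(t·PV) / P = 8,630.3450 / 1,912.2577 = 4.51317 years.

4.5132 years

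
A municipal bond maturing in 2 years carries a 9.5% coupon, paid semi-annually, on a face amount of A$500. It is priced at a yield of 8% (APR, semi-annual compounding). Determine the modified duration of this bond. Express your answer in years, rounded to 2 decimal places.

Periodic yield y = 0.04. First find Macaulay duration:
  t   CF        PV=CF/(1+0.04)^t    t·PV
  1        23.75        22.8365        22.8365
  2        23.75        21.9582        43.9164
  3        23.75        21.1137        63.3410
  4       523.75       447.7037     1,790.8148
  Σ                    513.6121     1,920.9087
P = 513.6121; Macaulay duration = 1,920.9087 / 513.6121 = 3.74000 half-year periods = 1.87000 years.
Modified duration = D_Mac / (1 + y) = 1.87000 / 1.04 = 1.79808 years.

1.80 years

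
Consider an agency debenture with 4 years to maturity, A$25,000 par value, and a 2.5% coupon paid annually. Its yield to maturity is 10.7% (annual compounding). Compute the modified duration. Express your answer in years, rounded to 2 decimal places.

Periodic yield y = 0.107. First find Macaulay duration:
  t   CF        PV=CF/(1+0.107)^t    t·PV
  1       625.00       564.5890       564.5890
  2       625.00       510.0171     1,020.0343
  3       625.00       460.7201     1,382.1603
  4    25,625.00    17,063.7072    68,254.8288
  Σ                 18,599.0334    71,221.6124
P = 18,599.0334; Macaulay duration = 71,221.6124 / 18,599.0334 = 3.82932 years.
Modified duration = D_Mac / (1 + y) = 3.82932 / 1.107 = 3.45919 years.

3.46 years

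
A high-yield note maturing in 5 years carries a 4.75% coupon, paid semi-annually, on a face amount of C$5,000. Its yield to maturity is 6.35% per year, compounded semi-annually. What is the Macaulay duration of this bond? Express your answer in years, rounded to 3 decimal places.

4.488 years

Periodic yield y = 0.03175. Discount each cash flow and weight by its period:
  t   CF        PV=CF/(1+0.03175)^t    t·PV
  1       118.75       115.0957       115.0957
  2       118.75       111.5539       223.1078
  3       118.75       108.1210       324.3631
  4       118.75       104.7938       419.1753
  5       118.75       101.5690       507.8451
  6       118.75        98.4434       590.6606
  7       118.75        95.4140       667.8983
  8       118.75        92.4779       739.8229
  9       118.75        89.6320       806.6884
  10    5,118.75     3,744.7182    37,447.1822
  Σ                  4,661.8191    41,841.8394
Price P = Σ PV = 4,661.8191.
Macaulay duration = Σ(t·PV) / P = 41,841.8394 / 4,661.8191 = 8.97543 half-year periods.
In years: 8.97543 / 2 = 4.48772 years.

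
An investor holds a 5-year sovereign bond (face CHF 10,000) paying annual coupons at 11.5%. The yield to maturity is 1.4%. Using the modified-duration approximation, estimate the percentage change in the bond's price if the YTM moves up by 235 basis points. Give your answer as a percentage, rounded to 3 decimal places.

Periodic yield y = 0.014. Modified duration first:
  t   CF        PV=CF/(1+0.014)^t    t·PV
  1     1,150.00     1,134.1223     1,134.1223
  2     1,150.00     1,118.4638     2,236.9276
  3     1,150.00     1,103.0215     3,309.0645
  4     1,150.00     1,087.7924     4,351.1696
  5    11,150.00    10,401.2394    52,006.1970
  Σ                 14,844.6394    63,037.4810
P = 14,844.6394; D_Mac = 4.24648 yrs; D_mod = 4.24648/(1+0.014) = 4.18785 yrs.
ΔP/P ≈ -D_mod · Δy = -4.18785 × (+0.0235) = -0.098415 = -9.8415%.

-9.841%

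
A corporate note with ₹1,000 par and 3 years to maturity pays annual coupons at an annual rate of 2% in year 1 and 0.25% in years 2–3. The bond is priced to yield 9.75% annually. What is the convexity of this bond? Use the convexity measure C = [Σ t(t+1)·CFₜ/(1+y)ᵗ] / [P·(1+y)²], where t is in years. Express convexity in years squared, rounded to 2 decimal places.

9.76

With y = 0.0975:
  t   CF        PV=CF/(1+0.0975)^t    t·PV        t(t+1)·PV
  1        20.00        18.2232        18.2232          36.4465
  2         2.50         2.0755         4.1511          12.4532
  3     1,002.50       758.3519     2,275.0558       9,100.2231
  Σ                    778.6507     2,297.4301       9,149.1228
P = 778.6507.
Convexity = Σ t(t+1)·PV / [P·(1+y)²] = 9,149.1228 / (778.6507 × 1.204506) = 9.75501.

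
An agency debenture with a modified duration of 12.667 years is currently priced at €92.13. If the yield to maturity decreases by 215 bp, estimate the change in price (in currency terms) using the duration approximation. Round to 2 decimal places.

+€25.09

Duration approximation: ΔP/P ≈ -D_mod · Δy = -12.667 × (-0.0215) = +0.2723405.
ΔP ≈ 92.13 × (+0.2723405) = +25.090730265.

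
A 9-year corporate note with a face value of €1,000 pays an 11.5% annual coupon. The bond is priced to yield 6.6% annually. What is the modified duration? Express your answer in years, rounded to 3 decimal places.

6.055 years

Periodic yield y = 0.066. First find Macaulay duration:
  t   CF        PV=CF/(1+0.066)^t    t·PV
  1       115.00       107.8799       107.8799
  2       115.00       101.2007       202.4014
  3       115.00        94.9350       284.8049
  4       115.00        89.0572       356.2288
  5       115.00        83.5433       417.7167
  6       115.00        78.3709       470.2252
  7       115.00        73.5186       514.6304
  8       115.00        68.9668       551.7346
  9     1,115.00       627.2780     5,645.5016
  Σ                  1,324.7504     8,551.1234
P = 1,324.7504; Macaulay duration = 8,551.1234 / 1,324.7504 = 6.45489 years.
Modified duration = D_Mac / (1 + y) = 6.45489 / 1.066 = 6.05525 years.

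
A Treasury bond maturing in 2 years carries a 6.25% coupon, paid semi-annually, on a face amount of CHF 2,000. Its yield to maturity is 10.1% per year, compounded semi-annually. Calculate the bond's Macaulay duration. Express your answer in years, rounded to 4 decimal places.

Periodic yield y = 0.0505. Discount each cash flow and weight by its period:
  t   CF        PV=CF/(1+0.0505)^t    t·PV
  1        62.50        59.4955        59.4955
  2        62.50        56.6354       113.2708
  3        62.50        53.9128       161.7384
  4     2,062.50     1,693.5957     6,774.3826
  Σ                  1,863.6393     7,108.8873
Price P = Σ PV = 1,863.6393.
Macaulay duration = Σ(t·PV) / P = 7,108.8873 / 1,863.6393 = 3.81452 half-year periods.
In years: 3.81452 / 2 = 1.90726 years.

1.9073 years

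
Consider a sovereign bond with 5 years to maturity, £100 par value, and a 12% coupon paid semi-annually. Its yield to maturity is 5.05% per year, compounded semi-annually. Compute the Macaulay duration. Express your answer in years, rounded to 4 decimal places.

4.0536 years

Periodic yield y = 0.02525. Discount each cash flow and weight by its period:
  t   CF        PV=CF/(1+0.02525)^t    t·PV
  1         6.00         5.8522         5.8522
  2         6.00         5.7081        11.4162
  3         6.00         5.5675        16.7026
  4         6.00         5.4304        21.7216
  5         6.00         5.2967        26.4833
  6         6.00         5.1662        30.9973
  7         6.00         5.0390        35.2729
  8         6.00         4.9149        39.3190
  9         6.00         4.7938        43.1445
  10      106.00        82.6053       826.0533
  Σ                    130.3742     1,056.9630
Price P = Σ PV = 130.3742.
Macaulay duration = Σ(t·PV) / P = 1,056.9630 / 130.3742 = 8.10715 half-year periods.
In years: 8.10715 / 2 = 4.05358 years.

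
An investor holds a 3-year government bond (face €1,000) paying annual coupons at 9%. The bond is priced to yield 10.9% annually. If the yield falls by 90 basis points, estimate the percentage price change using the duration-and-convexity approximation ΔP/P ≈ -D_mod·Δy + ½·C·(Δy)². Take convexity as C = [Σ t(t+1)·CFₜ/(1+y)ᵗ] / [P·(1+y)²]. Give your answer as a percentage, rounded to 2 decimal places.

With y = 0.109:
  t   CF        PV=CF/(1+0.109)^t    t·PV        t(t+1)·PV
  1        90.00        81.1542        81.1542         162.3084
  2        90.00        73.1778       146.3556         439.0669
  3     1,090.00       799.1565     2,397.4696       9,589.8785
  Σ                    953.4885     2,624.9794      10,191.2538
P = 953.4885; D_Mac = 2.75303 yrs; D_mod = 2.48244 yrs; C = 8.69059.
Duration effect: -2.48244 × (-0.009) = +0.022342
Convexity effect: 0.5 × 8.69059 × (-0.009)² = +0.0003520
ΔP/P ≈ +0.022342 + 0.0003520 = +0.022694 = +2.2694%.

+2.27%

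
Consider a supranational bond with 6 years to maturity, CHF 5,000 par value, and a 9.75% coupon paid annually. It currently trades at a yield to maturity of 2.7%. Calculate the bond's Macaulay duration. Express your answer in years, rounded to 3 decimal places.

5.008 years

Periodic yield y = 0.027. Discount each cash flow and weight by its year:
  t   CF        PV=CF/(1+0.027)^t    t·PV
  1       487.50       474.6835       474.6835
  2       487.50       462.2040       924.4081
  3       487.50       450.0526     1,350.1578
  4       487.50       438.2207     1,752.8826
  5       487.50       426.6998     2,133.4988
  6     5,487.50     4,676.8331    28,060.9986
  Σ                  6,928.6937    34,696.6295
Price P = Σ PV = 6,928.6937.
Macaulay duration = Σ(t·PV) / P = 34,696.6295 / 6,928.6937 = 5.00767 years.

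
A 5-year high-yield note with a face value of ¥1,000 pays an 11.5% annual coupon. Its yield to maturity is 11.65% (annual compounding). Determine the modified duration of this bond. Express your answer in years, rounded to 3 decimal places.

Periodic yield y = 0.1165. First find Macaulay duration:
  t   CF        PV=CF/(1+0.1165)^t    t·PV
  1       115.00       103.0004       103.0004
  2       115.00        92.2530       184.5060
  3       115.00        82.6269       247.8808
  4       115.00        74.0053       296.0213
  5     1,115.00       642.6599     3,213.2997
  Σ                    994.5456     4,044.7082
P = 994.5456; Macaulay duration = 4,044.7082 / 994.5456 = 4.06689 years.
Modified duration = D_Mac / (1 + y) = 4.06689 / 1.1165 = 3.64254 years.

3.643 years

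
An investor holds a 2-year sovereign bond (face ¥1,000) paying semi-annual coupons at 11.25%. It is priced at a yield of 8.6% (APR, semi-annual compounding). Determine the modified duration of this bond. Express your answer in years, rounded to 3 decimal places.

Periodic yield y = 0.043. First find Macaulay duration:
  t   CF        PV=CF/(1+0.043)^t    t·PV
  1        56.25        53.9310        53.9310
  2        56.25        51.7075       103.4151
  3        56.25        49.5758       148.7274
  4     1,056.25       892.5437     3,570.1748
  Σ                  1,047.7580     3,876.2482
P = 1,047.7580; Macaulay duration = 3,876.2482 / 1,047.7580 = 3.69956 half-year periods = 1.84978 years.
Modified duration = D_Mac / (1 + y) = 1.84978 / 1.043 = 1.77352 years.

1.774 years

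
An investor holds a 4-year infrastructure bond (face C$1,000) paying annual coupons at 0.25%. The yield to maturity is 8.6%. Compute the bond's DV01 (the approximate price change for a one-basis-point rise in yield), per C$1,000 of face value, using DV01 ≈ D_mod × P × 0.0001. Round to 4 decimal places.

C$0.2666

Periodic yield y = 0.086.
  t   CF        PV=CF/(1+0.086)^t    t·PV
  1         2.50         2.3020         2.3020
  2         2.50         2.1197         4.2395
  3         2.50         1.9519         5.8556
  4     1,002.50       720.7175     2,882.8701
  Σ                    727.0911     2,895.2672
P = 727.0911; D_Mac = 3.98199 yrs; D_mod = 3.66665 yrs.
DV01 ≈ 3.66665 × 727.0911 × 0.0001 = 0.266599.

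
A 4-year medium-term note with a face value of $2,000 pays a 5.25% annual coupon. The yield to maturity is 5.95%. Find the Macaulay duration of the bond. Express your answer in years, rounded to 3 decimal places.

Periodic yield y = 0.0595. Discount each cash flow and weight by its year:
  t   CF        PV=CF/(1+0.0595)^t    t·PV
  1       105.00        99.1034        99.1034
  2       105.00        93.5378       187.0757
  3       105.00        88.2849       264.8547
  4     2,105.00     1,670.5068     6,682.0273
  Σ                  1,951.4329     7,233.0611
Price P = Σ PV = 1,951.4329.
Macaulay duration = Σ(t·PV) / P = 7,233.0611 / 1,951.4329 = 3.70654 years.

3.707 years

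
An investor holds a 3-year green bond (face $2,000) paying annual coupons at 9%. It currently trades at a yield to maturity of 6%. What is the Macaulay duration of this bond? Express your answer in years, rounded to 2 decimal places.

2.77 years

Periodic yield y = 0.06. Discount each cash flow and weight by its year:
  t   CF        PV=CF/(1+0.06)^t    t·PV
  1       180.00       169.8113       169.8113
  2       180.00       160.1994       320.3987
  3     2,180.00     1,830.3700     5,491.1101
  Σ                  2,160.3807     5,981.3202
Price P = Σ PV = 2,160.3807.
Macaulay duration = Σ(t·PV) / P = 5,981.3202 / 2,160.3807 = 2.76864 years.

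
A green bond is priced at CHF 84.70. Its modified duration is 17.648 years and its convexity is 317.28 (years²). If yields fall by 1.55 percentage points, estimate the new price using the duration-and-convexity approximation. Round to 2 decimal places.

CHF 111.10

Duration effect: -D_mod·Δy = -17.648 × (-0.0155) = +0.273544
Convexity effect: ½·C·(Δy)² = 0.5 × 317.28 × (-0.0155)² = +0.03811326
ΔP/P ≈ +0.273544 + 0.03811326 = +0.31165726
New price ≈ 84.70 × (1 + 0.31165726) = 111.097369922.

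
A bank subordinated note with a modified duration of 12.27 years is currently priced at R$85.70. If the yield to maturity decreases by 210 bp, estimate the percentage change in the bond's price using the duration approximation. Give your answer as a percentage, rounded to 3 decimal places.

Duration approximation: ΔP/P ≈ -D_mod · Δy = -12.27 × (-0.021) = +0.257670.
As a percentage: +25.7670%.

+25.767%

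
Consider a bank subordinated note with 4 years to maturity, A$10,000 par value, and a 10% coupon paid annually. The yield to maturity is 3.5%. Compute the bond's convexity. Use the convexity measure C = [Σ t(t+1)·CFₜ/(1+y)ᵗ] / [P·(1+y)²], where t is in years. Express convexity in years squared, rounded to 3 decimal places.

With y = 0.035:
  t   CF        PV=CF/(1+0.035)^t    t·PV        t(t+1)·PV
  1     1,000.00       966.1836       966.1836       1,932.3671
  2     1,000.00       933.5107     1,867.0214       5,601.0642
  3     1,000.00       901.9427     2,705.8281      10,823.3125
  4    11,000.00     9,585.8645    38,343.4580     191,717.2901
  Σ                 12,387.5015    43,882.4911     210,074.0339
P = 12,387.5015.
Convexity = Σ t(t+1)·PV / [P·(1+y)²] = 210,074.0339 / (12,387.5015 × 1.071225) = 15.83099.

15.831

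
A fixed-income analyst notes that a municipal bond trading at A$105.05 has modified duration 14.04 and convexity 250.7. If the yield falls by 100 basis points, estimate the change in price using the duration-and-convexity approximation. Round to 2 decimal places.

Duration effect: -D_mod·Δy = -14.04 × (-0.01) = +0.140400
Convexity effect: ½·C·(Δy)² = 0.5 × 250.7 × (-0.01)² = +0.0125350
ΔP/P ≈ +0.140400 + 0.0125350 = +0.152935
ΔP ≈ 105.05 × (+0.152935) = +16.06582175.

+A$16.07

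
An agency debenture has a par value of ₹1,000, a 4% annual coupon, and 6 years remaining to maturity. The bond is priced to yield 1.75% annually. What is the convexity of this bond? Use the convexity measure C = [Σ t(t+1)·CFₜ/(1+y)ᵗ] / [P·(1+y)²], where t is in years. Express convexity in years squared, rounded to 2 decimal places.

35.97

With y = 0.0175:
  t   CF        PV=CF/(1+0.0175)^t    t·PV        t(t+1)·PV
  1        40.00        39.3120        39.3120          78.6241
  2        40.00        38.6359        77.2718         231.8155
  3        40.00        37.9714       113.9142         455.6569
  4        40.00        37.3183       149.2734         746.3668
  5        40.00        36.6765       183.3825       1,100.2950
  6     1,040.00       937.1882     5,623.1295      39,361.9062
  Σ                  1,127.1024     6,186.2834      41,974.6645
P = 1,127.1024.
Convexity = Σ t(t+1)·PV / [P·(1+y)²] = 41,974.6645 / (1,127.1024 × 1.035306) = 35.97121.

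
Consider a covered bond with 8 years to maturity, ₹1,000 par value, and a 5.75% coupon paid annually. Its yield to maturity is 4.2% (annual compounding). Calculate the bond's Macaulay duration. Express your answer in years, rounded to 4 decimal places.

Periodic yield y = 0.042. Discount each cash flow and weight by its year:
  t   CF        PV=CF/(1+0.042)^t    t·PV
  1        57.50        55.1823        55.1823
  2        57.50        52.9581       105.9162
  3        57.50        50.8235       152.4705
  4        57.50        48.7750       195.0999
  5        57.50        46.8090       234.0449
  6        57.50        44.9223       269.5335
  7        57.50        43.1116       301.7810
  8     1,057.50       760.9193     6,087.3547
  Σ                  1,103.5011     7,401.3831
Price P = Σ PV = 1,103.5011.
Macaulay duration = Σ(t·PV) / P = 7,401.3831 / 1,103.5011 = 6.70718 years.

6.7072 years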